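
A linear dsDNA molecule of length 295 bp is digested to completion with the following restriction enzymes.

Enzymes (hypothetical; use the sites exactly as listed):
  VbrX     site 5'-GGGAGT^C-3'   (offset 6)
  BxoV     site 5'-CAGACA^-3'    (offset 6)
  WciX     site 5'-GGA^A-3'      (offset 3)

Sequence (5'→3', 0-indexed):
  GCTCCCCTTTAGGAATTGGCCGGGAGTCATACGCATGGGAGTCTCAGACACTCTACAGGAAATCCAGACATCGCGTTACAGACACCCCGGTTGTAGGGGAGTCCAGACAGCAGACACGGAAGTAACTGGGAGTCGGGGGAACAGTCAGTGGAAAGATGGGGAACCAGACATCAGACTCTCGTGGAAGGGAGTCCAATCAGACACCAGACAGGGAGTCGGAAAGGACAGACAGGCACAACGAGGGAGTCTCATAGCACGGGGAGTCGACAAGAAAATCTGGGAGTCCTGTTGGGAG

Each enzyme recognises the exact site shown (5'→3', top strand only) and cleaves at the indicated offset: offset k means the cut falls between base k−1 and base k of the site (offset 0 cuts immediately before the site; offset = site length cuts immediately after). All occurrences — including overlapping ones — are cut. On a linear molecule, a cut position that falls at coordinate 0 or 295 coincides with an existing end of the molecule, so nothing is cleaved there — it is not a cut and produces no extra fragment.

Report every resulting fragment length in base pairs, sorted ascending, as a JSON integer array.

Scan for sites:
  VbrX GGGAGTC/6: at [21, 36, 96, 127, 186, 210, 241, 258, 278] ⇒ [27, 42, 102, 133, 192, 216, 247, 264, 284]
  BxoV CAGACA/6: at [44, 64, 78, 103, 110, 164, 197, 204, 225] ⇒ [50, 70, 84, 109, 116, 170, 203, 210, 231]
  WciX GGAA/3: at [11, 57, 117, 137, 149, 159, 182, 217] ⇒ [14, 60, 120, 140, 152, 162, 185, 220]

Pooled cuts: [14, 27, 42, 50, 60, 70, 84, 102, 109, 116, 120, 133, 140, 152, 162, 170, 185, 192, 203, 210, 216, 220, 231, 247, 264, 284]

Fragments:
  [0,14): 14 bp
  [14,27): 13 bp
  [27,42): 15 bp
  [42,50): 8 bp
  [50,60): 10 bp
  [60,70): 10 bp
  [70,84): 14 bp
  [84,102): 18 bp
  [102,109): 7 bp
  [109,116): 7 bp
  [116,120): 4 bp
  [120,133): 13 bp
  [133,140): 7 bp
  [140,152): 12 bp
  [152,162): 10 bp
  [162,170): 8 bp
  [170,185): 15 bp
  [185,192): 7 bp
  [192,203): 11 bp
  [203,210): 7 bp
  [210,216): 6 bp
  [216,220): 4 bp
  [220,231): 11 bp
  [231,247): 16 bp
  [247,264): 17 bp
  [264,284): 20 bp
  [284,295): 11 bp

[4,4,6,7,7,7,7,7,8,8,10,10,10,11,11,11,12,13,13,14,14,15,15,16,17,18,20]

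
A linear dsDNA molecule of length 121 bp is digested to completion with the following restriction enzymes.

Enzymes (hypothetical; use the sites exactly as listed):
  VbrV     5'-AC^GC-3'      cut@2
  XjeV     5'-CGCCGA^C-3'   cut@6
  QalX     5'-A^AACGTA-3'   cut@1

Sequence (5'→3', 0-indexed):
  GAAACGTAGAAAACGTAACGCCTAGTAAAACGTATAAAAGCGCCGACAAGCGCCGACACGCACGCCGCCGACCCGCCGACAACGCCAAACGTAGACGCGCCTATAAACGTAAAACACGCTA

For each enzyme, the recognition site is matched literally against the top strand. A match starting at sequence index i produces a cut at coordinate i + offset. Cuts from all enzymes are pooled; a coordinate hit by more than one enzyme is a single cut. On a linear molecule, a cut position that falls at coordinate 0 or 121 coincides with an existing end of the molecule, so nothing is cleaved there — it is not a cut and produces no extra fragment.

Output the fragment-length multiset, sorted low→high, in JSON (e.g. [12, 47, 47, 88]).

Scan for sites:
  VbrV (ACGC, off=2): starts [17, 57, 61, 81, 94, 115] → cuts [19, 59, 63, 83, 96, 117]
  XjeV (CGCCGAC, off=6): starts [40, 50, 65, 73] → cuts [46, 56, 71, 79]
  QalX (AAACGTA, off=1): starts [1, 10, 27, 86, 104] → cuts [2, 11, 28, 87, 105]

Pooled cuts: [2, 11, 19, 28, 46, 56, 59, 63, 71, 79, 83, 87, 96, 105, 117]

Fragment lengths:
  [0,2): 2 bp
  [2,11): 9 bp
  [11,19): 8 bp
  [19,28): 9 bp
  [28,46): 18 bp
  [46,56): 10 bp
  [56,59): 3 bp
  [59,63): 4 bp
  [63,71): 8 bp
  [71,79): 8 bp
  [79,83): 4 bp
  [83,87): 4 bp
  [87,96): 9 bp
  [96,105): 9 bp
  [105,117): 12 bp
  [117,121): 4 bp

[2,3,4,4,4,4,8,8,8,9,9,9,9,10,12,18]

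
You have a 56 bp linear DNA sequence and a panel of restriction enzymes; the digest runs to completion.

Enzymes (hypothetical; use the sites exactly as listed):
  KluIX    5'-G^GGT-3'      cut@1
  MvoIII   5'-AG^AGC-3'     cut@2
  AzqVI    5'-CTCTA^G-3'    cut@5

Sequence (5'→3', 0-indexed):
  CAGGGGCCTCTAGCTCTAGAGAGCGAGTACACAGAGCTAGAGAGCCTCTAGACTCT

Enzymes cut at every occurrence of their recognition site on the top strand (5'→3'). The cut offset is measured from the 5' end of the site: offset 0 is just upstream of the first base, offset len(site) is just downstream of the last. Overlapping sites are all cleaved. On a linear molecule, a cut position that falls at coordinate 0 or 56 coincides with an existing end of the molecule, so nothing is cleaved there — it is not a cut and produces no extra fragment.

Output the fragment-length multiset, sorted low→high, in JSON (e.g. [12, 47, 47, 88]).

[3,6,6,8,8,12,13]

Per-enzyme occurrences:
  KluIX (GGGT, off=1): no sites
  MvoIII (AGAGC, off=2): starts [19, 32, 40] → cuts [21, 34, 42]
  AzqVI (CTCTAG, off=5): starts [7, 13, 45] → cuts [12, 18, 50]

Pooled cuts: [12, 18, 21, 34, 42, 50]

Fragments:
  [0,12): 12 bp
  [12,18): 6 bp
  [18,21): 3 bp
  [21,34): 13 bp
  [34,42): 8 bp
  [42,50): 8 bp
  [50,56): 6 bp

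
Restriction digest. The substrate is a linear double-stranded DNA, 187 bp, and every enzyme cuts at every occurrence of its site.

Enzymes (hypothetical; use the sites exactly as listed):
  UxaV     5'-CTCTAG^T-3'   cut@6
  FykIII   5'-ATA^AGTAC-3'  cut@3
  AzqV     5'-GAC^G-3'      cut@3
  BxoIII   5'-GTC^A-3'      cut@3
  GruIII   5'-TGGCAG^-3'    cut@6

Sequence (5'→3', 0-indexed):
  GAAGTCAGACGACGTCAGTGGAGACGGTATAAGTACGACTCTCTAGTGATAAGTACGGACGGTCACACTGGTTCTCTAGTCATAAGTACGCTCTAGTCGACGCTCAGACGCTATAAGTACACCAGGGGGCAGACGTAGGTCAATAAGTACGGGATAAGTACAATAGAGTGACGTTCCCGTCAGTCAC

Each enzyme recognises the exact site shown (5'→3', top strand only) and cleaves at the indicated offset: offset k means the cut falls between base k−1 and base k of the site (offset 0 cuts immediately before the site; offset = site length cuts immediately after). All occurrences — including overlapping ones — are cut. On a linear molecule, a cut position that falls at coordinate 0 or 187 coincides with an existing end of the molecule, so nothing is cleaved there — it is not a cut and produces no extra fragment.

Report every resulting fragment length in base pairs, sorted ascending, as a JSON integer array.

[2,2,3,3,3,4,4,4,4,5,5,6,6,6,7,8,9,9,9,11,12,15,15,16,19]

Scan for sites:
  UxaV (CTCTAGT, off=6): starts [40, 73, 90] → cuts [46, 79, 96]
  FykIII (ATAAGTAC, off=3): starts [28, 48, 81, 112, 142, 153] → cuts [31, 51, 84, 115, 145, 156]
  AzqV (GACG, off=3): starts [7, 10, 22, 57, 98, 106, 131, 169] → cuts [10, 13, 25, 60, 101, 109, 134, 172]
  BxoIII (GTCA, off=3): starts [3, 13, 61, 78, 138, 178, 182] → cuts [6, 16, 64, 81, 141, 181, 185]
  GruIII (TGGCAG, off=6): no sites

Pooled cuts: [6, 10, 13, 16, 25, 31, 46, 51, 60, 64, 79, 81, 84, 96, 101, 109, 115, 134, 141, 145, 156, 172, 181, 185]

Fragment lengths:
  [0,6): 6 bp
  [6,10): 4 bp
  [10,13): 3 bp
  [13,16): 3 bp
  [16,25): 9 bp
  [25,31): 6 bp
  [31,46): 15 bp
  [46,51): 5 bp
  [51,60): 9 bp
  [60,64): 4 bp
  [64,79): 15 bp
  [79,81): 2 bp
  [81,84): 3 bp
  [84,96): 12 bp
  [96,101): 5 bp
  [101,109): 8 bp
  [109,115): 6 bp
  [115,134): 19 bp
  [134,141): 7 bp
  [141,145): 4 bp
  [145,156): 11 bp
  [156,172): 16 bp
  [172,181): 9 bp
  [181,185): 4 bp
  [185,187): 2 bp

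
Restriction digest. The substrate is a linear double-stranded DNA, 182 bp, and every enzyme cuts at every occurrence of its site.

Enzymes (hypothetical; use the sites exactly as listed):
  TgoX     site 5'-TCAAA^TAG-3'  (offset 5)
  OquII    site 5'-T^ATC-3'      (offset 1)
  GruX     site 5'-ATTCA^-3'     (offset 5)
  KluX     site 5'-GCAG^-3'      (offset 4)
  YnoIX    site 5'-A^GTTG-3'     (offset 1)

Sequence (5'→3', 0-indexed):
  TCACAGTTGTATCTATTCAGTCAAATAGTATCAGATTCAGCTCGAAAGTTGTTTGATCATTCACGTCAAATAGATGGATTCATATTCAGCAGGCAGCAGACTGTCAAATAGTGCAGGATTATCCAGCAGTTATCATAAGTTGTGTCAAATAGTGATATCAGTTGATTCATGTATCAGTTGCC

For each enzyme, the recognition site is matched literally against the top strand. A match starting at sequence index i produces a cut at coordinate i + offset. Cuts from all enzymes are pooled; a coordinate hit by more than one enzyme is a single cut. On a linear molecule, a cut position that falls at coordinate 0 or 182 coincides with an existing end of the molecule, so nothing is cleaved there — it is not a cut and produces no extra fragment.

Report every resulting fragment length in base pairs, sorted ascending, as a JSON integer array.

Site scan:
  TgoX TCAAATAG/5: at [20, 65, 103, 144] ⇒ [25, 70, 108, 149]
  OquII TATC/1: at [9, 28, 119, 130, 155, 171] ⇒ [10, 29, 120, 131, 156, 172]
  GruX ATTCA/5: at [14, 34, 58, 77, 83, 164] ⇒ [19, 39, 63, 82, 88, 169]
  KluX GCAG/4: at [88, 92, 95, 112, 125] ⇒ [92, 96, 99, 116, 129]
  YnoIX AGTTG/1: at [4, 46, 137, 159, 175] ⇒ [5, 47, 138, 160, 176]

All cut coordinates (distinct, sorted): [5, 10, 19, 25, 29, 39, 47, 63, 70, 82, 88, 92, 96, 99, 108, 116, 120, 129, 131, 138, 149, 156, 160, 169, 172, 176]

Fragments:
  [0,5): 5 bp
  [5,10): 5 bp
  [10,19): 9 bp
  [19,25): 6 bp
  [25,29): 4 bp
  [29,39): 10 bp
  [39,47): 8 bp
  [47,63): 16 bp
  [63,70): 7 bp
  [70,82): 12 bp
  [82,88): 6 bp
  [88,92): 4 bp
  [92,96): 4 bp
  [96,99): 3 bp
  [99,108): 9 bp
  [108,116): 8 bp
  [116,120): 4 bp
  [120,129): 9 bp
  [129,131): 2 bp
  [131,138): 7 bp
  [138,149): 11 bp
  [149,156): 7 bp
  [156,160): 4 bp
  [160,169): 9 bp
  [169,172): 3 bp
  [172,176): 4 bp
  [176,182): 6 bp

[2,3,3,4,4,4,4,4,4,5,5,6,6,6,7,7,7,8,8,9,9,9,9,10,11,12,16]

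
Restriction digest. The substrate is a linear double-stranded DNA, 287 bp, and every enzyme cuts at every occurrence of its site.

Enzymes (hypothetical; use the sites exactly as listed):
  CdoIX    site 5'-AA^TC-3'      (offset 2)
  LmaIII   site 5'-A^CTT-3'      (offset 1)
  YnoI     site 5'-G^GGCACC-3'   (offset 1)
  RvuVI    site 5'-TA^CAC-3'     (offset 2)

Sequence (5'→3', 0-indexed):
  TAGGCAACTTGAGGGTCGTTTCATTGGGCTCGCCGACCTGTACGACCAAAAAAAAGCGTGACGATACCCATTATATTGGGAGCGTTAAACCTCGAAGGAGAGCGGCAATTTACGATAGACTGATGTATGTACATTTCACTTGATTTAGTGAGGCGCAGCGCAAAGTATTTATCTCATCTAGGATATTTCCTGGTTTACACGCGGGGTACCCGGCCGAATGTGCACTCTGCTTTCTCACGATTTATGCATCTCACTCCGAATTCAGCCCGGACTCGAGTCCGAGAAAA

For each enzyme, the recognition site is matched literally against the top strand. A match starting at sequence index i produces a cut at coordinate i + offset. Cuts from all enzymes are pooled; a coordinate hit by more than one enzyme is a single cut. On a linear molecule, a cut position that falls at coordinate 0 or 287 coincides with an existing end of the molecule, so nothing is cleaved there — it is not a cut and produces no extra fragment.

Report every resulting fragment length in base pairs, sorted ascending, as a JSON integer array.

Site scan:
  CdoIX (AATC, off=2): no sites
  LmaIII ACTT/1: at [6, 137] ⇒ [7, 138]
  YnoI (GGGCACC, off=1): no sites
  RvuVI TACAC/2: at [195] ⇒ [197]

Pooled cuts: [7, 138, 197]

Fragments:
  [0,7): 7 bp
  [7,138): 131 bp
  [138,197): 59 bp
  [197,287): 90 bp

[7,59,90,131]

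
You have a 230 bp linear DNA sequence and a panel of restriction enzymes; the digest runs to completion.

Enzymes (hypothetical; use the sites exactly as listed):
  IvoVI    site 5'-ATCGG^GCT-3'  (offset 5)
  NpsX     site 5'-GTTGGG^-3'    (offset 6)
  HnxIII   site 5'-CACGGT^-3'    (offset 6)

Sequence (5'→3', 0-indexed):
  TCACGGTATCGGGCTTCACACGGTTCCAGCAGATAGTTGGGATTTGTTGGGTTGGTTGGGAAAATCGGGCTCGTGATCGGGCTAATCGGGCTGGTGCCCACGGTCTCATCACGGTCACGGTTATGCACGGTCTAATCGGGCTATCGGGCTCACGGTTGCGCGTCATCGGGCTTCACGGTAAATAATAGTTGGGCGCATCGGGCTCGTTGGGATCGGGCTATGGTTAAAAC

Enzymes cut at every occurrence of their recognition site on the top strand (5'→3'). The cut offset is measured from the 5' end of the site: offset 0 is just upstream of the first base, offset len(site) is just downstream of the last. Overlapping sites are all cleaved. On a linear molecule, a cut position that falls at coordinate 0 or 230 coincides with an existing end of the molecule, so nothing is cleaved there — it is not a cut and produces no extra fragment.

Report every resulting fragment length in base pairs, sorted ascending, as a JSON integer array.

Per-enzyme occurrences:
  IvoVI ATCGGGCT/5: at [7, 63, 75, 84, 134, 142, 164, 196, 211] ⇒ [12, 68, 80, 89, 139, 147, 169, 201, 216]
  NpsX GTTGGG/6: at [35, 45, 54, 187, 205] ⇒ [41, 51, 60, 193, 211]
  HnxIII CACGGT/6: at [1, 18, 98, 109, 115, 125, 150, 173] ⇒ [7, 24, 104, 115, 121, 131, 156, 179]

Pooled cuts: [7, 12, 24, 41, 51, 60, 68, 80, 89, 104, 115, 121, 131, 139, 147, 156, 169, 179, 193, 201, 211, 216]

Fragments:
  [0,7): 7 bp
  [7,12): 5 bp
  [12,24): 12 bp
  [24,41): 17 bp
  [41,51): 10 bp
  [51,60): 9 bp
  [60,68): 8 bp
  [68,80): 12 bp
  [80,89): 9 bp
  [89,104): 15 bp
  [104,115): 11 bp
  [115,121): 6 bp
  [121,131): 10 bp
  [131,139): 8 bp
  [139,147): 8 bp
  [147,156): 9 bp
  [156,169): 13 bp
  [169,179): 10 bp
  [179,193): 14 bp
  [193,201): 8 bp
  [201,211): 10 bp
  [211,216): 5 bp
  [216,230): 14 bp

[5,5,6,7,8,8,8,8,9,9,9,10,10,10,10,11,12,12,13,14,14,15,17]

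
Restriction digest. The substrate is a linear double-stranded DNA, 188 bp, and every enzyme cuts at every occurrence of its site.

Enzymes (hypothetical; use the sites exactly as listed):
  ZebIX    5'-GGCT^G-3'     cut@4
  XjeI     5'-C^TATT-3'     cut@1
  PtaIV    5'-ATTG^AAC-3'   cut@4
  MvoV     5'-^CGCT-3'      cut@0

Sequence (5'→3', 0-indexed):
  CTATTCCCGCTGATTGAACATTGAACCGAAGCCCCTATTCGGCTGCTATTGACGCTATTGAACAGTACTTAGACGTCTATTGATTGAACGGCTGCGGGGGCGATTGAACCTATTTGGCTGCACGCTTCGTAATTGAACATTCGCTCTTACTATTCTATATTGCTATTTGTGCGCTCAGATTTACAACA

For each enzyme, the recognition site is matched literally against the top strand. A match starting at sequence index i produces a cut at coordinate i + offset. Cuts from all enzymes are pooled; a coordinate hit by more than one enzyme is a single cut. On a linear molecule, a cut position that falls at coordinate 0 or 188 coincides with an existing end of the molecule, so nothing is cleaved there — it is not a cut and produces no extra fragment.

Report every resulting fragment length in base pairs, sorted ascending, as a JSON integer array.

[1,2,3,3,4,5,6,6,6,7,7,8,9,9,9,9,9,12,13,13,13,17,17]

Scan for sites:
  ZebIX GGCTG/4: at [40, 89, 115] ⇒ [44, 93, 119]
  XjeI CTATT/1: at [0, 34, 45, 54, 76, 109, 149, 162] ⇒ [1, 35, 46, 55, 77, 110, 150, 163]
  PtaIV ATTGAAC/4: at [12, 19, 56, 82, 102, 131] ⇒ [16, 23, 60, 86, 106, 135]
  MvoV CGCT/0: at [7, 52, 122, 141, 171] ⇒ [7, 52, 122, 141, 171]

Pooled cuts: [1, 7, 16, 23, 35, 44, 46, 52, 55, 60, 77, 86, 93, 106, 110, 119, 122, 135, 141, 150, 163, 171]

Fragment lengths:
  [0,1): 1 bp
  [1,7): 6 bp
  [7,16): 9 bp
  [16,23): 7 bp
  [23,35): 12 bp
  [35,44): 9 bp
  [44,46): 2 bp
  [46,52): 6 bp
  [52,55): 3 bp
  [55,60): 5 bp
  [60,77): 17 bp
  [77,86): 9 bp
  [86,93): 7 bp
  [93,106): 13 bp
  [106,110): 4 bp
  [110,119): 9 bp
  [119,122): 3 bp
  [122,135): 13 bp
  [135,141): 6 bp
  [141,150): 9 bp
  [150,163): 13 bp
  [163,171): 8 bp
  [171,188): 17 bp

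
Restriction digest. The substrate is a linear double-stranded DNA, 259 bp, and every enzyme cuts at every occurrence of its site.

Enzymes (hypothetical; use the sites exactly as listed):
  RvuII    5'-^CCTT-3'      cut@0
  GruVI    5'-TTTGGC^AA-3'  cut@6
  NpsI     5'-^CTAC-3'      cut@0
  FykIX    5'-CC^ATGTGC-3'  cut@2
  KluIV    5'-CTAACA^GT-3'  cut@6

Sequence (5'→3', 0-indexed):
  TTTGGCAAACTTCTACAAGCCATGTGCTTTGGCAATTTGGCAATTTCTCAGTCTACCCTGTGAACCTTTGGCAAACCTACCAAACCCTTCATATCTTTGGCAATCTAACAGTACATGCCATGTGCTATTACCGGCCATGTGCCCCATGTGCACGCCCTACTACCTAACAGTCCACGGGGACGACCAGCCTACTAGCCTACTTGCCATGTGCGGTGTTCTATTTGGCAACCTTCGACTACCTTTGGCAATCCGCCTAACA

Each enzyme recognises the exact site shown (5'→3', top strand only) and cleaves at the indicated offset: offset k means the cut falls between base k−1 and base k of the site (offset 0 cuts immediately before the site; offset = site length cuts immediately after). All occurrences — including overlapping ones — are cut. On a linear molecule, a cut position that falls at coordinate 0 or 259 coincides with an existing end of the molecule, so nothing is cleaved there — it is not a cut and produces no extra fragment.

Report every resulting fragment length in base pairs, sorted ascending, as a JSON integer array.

Scan for sites:
  RvuII CCTT/0: at [64, 85, 228, 238] ⇒ [64, 85, 228, 238]
  GruVI TTTGGCAA/6: at [0, 27, 35, 66, 95, 220, 240] ⇒ [6, 33, 41, 72, 101, 226, 246]
  NpsI CTAC/0: at [12, 52, 76, 156, 159, 188, 196, 235] ⇒ [12, 52, 76, 156, 159, 188, 196, 235]
  FykIX CCATGTGC/2: at [19, 117, 134, 143, 203] ⇒ [21, 119, 136, 145, 205]
  KluIV CTAACAGT/6: at [104, 163] ⇒ [110, 169]

All cut coordinates (distinct, sorted): [6, 12, 21, 33, 41, 52, 64, 72, 76, 85, 101, 110, 119, 136, 145, 156, 159, 169, 188, 196, 205, 226, 228, 235, 238, 246]

Fragments:
  [0,6): 6 bp
  [6,12): 6 bp
  [12,21): 9 bp
  [21,33): 12 bp
  [33,41): 8 bp
  [41,52): 11 bp
  [52,64): 12 bp
  [64,72): 8 bp
  [72,76): 4 bp
  [76,85): 9 bp
  [85,101): 16 bp
  [101,110): 9 bp
  [110,119): 9 bp
  [119,136): 17 bp
  [136,145): 9 bp
  [145,156): 11 bp
  [156,159): 3 bp
  [159,169): 10 bp
  [169,188): 19 bp
  [188,196): 8 bp
  [196,205): 9 bp
  [205,226): 21 bp
  [226,228): 2 bp
  [228,235): 7 bp
  [235,238): 3 bp
  [238,246): 8 bp
  [246,259): 13 bp

[2,3,3,4,6,6,7,8,8,8,8,9,9,9,9,9,9,10,11,11,12,12,13,16,17,19,21]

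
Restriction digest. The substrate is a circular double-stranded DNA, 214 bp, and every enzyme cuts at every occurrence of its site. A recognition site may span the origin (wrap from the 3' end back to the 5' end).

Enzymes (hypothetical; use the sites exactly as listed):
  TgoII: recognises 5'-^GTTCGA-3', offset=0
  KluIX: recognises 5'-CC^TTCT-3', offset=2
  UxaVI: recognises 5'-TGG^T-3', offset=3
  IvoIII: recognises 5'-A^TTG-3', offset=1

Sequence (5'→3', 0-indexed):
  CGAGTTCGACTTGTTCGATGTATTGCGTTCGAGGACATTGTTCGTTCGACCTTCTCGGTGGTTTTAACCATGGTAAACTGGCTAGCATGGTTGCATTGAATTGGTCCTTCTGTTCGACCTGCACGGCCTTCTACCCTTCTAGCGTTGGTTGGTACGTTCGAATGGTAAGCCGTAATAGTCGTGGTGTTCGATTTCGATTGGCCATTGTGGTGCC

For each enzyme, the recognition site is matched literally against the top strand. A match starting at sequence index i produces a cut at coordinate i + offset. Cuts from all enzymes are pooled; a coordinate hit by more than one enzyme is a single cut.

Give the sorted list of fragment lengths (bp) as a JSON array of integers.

Scan for sites:
  TgoII GTTCGA/0: at [3, 12, 26, 43, 111, 155, 185] ⇒ [3, 12, 26, 43, 111, 155, 185]
  KluIX CCTTCT/2: at [49, 105, 126, 134] ⇒ [51, 107, 128, 136]
  UxaVI TGGT/3: at [58, 70, 87, 101, 145, 149, 162, 181, 207] ⇒ [61, 73, 90, 104, 148, 152, 165, 184, 210]
  IvoIII ATTG/1: at [21, 36, 94, 99, 196, 203] ⇒ [22, 37, 95, 100, 197, 204]

Pooled cuts: [3, 12, 22, 26, 37, 43, 51, 61, 73, 90, 95, 100, 104, 107, 111, 128, 136, 148, 152, 155, 165, 184, 185, 197, 204, 210]

Fragments:
  3→12: 9 bp
  12→22: 10 bp
  22→26: 4 bp
  26→37: 11 bp
  37→43: 6 bp
  43→51: 8 bp
  51→61: 10 bp
  61→73: 12 bp
  73→90: 17 bp
  90→95: 5 bp
  95→100: 5 bp
  100→104: 4 bp
  104→107: 3 bp
  107→111: 4 bp
  111→128: 17 bp
  128→136: 8 bp
  136→148: 12 bp
  148→152: 4 bp
  152→155: 3 bp
  155→165: 10 bp
  165→184: 19 bp
  184→185: 1 bp
  185→197: 12 bp
  197→204: 7 bp
  204→210: 6 bp
  210→3 (wrap): 214-210+3 = 7 bp

[1,3,3,4,4,4,4,5,5,6,6,7,7,8,8,9,10,10,10,11,12,12,12,17,17,19]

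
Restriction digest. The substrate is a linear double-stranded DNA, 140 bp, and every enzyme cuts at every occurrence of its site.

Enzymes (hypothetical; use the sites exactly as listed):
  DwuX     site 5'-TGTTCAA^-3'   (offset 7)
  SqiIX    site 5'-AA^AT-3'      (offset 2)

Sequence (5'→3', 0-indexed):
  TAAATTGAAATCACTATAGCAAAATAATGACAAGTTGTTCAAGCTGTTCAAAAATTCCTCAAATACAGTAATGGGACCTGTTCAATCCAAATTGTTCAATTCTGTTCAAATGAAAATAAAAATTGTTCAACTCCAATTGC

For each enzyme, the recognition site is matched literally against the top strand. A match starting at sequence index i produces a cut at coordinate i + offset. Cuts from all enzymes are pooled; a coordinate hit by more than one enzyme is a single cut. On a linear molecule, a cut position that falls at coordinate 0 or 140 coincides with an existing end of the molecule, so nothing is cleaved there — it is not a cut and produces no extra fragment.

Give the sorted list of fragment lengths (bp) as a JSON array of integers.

[2,3,5,6,6,6,9,9,9,9,10,10,14,19,23]

Per-enzyme occurrences:
  DwuX TGTTCAA/7: at [35, 44, 78, 92, 102, 123] ⇒ [42, 51, 85, 99, 109, 130]
  SqiIX AAAT/2: at [1, 7, 21, 51, 60, 88, 107, 113, 119] ⇒ [3, 9, 23, 53, 62, 90, 109, 115, 121]

All cut coordinates (distinct, sorted): [3, 9, 23, 42, 51, 53, 62, 85, 90, 99, 109, 115, 121, 130]

Fragment lengths:
  [0,3): 3 bp
  [3,9): 6 bp
  [9,23): 14 bp
  [23,42): 19 bp
  [42,51): 9 bp
  [51,53): 2 bp
  [53,62): 9 bp
  [62,85): 23 bp
  [85,90): 5 bp
  [90,99): 9 bp
  [99,109): 10 bp
  [109,115): 6 bp
  [115,121): 6 bp
  [121,130): 9 bp
  [130,140): 10 bp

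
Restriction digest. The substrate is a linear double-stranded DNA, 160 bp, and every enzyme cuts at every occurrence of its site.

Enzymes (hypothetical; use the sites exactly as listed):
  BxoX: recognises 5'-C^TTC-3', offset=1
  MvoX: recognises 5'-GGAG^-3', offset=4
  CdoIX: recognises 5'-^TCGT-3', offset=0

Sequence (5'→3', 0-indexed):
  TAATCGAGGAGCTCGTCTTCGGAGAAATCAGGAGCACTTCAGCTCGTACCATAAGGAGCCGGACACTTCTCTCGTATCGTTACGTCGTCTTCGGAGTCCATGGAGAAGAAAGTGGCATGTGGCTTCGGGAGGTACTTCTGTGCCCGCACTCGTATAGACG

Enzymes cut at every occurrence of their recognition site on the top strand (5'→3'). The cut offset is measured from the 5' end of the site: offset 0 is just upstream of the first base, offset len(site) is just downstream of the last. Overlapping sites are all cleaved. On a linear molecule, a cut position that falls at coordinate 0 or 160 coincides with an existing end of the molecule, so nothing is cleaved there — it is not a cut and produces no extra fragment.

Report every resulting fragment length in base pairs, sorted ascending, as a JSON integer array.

[1,3,4,5,5,5,5,6,7,7,8,8,8,9,10,11,11,14,15,18]

Scan for sites:
  BxoX (CTTC, off=1): starts [16, 36, 65, 88, 122, 134] → cuts [17, 37, 66, 89, 123, 135]
  MvoX (GGAG, off=4): starts [7, 20, 30, 54, 92, 101, 127] → cuts [11, 24, 34, 58, 96, 105, 131]
  CdoIX (TCGT, off=0): starts [12, 43, 71, 76, 84, 149] → cuts [12, 43, 71, 76, 84, 149]

Pooled cuts: [11, 12, 17, 24, 34, 37, 43, 58, 66, 71, 76, 84, 89, 96, 105, 123, 131, 135, 149]

Fragment lengths:
  [0,11): 11 bp
  [11,12): 1 bp
  [12,17): 5 bp
  [17,24): 7 bp
  [24,34): 10 bp
  [34,37): 3 bp
  [37,43): 6 bp
  [43,58): 15 bp
  [58,66): 8 bp
  [66,71): 5 bp
  [71,76): 5 bp
  [76,84): 8 bp
  [84,89): 5 bp
  [89,96): 7 bp
  [96,105): 9 bp
  [105,123): 18 bp
  [123,131): 8 bp
  [131,135): 4 bp
  [135,149): 14 bp
  [149,160): 11 bp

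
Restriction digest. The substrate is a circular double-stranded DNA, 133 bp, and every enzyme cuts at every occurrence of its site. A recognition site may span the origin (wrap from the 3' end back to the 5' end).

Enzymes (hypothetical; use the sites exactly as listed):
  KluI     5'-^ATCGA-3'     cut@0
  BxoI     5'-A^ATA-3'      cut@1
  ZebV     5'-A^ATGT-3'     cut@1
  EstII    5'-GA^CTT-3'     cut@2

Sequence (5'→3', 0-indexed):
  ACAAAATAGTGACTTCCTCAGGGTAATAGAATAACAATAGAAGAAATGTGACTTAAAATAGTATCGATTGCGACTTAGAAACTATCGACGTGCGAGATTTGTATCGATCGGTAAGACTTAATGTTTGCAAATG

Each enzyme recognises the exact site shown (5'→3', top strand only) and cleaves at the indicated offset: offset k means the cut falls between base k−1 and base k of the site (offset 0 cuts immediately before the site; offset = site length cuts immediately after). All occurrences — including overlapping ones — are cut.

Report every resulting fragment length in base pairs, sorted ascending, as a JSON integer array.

Site scan:
  KluI ATCGA/0: at [62, 83, 102] ⇒ [62, 83, 102]
  BxoI AATA/1: at [4, 24, 29, 35, 56] ⇒ [5, 25, 30, 36, 57]
  ZebV AATGT/1: at [44, 119] ⇒ [45, 120]
  EstII GACTT/2: at [10, 49, 71, 114] ⇒ [12, 51, 73, 116]

All cut coordinates (distinct, sorted): [5, 12, 25, 30, 36, 45, 51, 57, 62, 73, 83, 102, 116, 120]

Fragments:
  5→12: 7 bp
  12→25: 13 bp
  25→30: 5 bp
  30→36: 6 bp
  36→45: 9 bp
  45→51: 6 bp
  51→57: 6 bp
  57→62: 5 bp
  62→73: 11 bp
  73→83: 10 bp
  83→102: 19 bp
  102→116: 14 bp
  116→120: 4 bp
  120→5 (wrap): 133-120+5 = 18 bp

[4,5,5,6,6,6,7,9,10,11,13,14,18,19]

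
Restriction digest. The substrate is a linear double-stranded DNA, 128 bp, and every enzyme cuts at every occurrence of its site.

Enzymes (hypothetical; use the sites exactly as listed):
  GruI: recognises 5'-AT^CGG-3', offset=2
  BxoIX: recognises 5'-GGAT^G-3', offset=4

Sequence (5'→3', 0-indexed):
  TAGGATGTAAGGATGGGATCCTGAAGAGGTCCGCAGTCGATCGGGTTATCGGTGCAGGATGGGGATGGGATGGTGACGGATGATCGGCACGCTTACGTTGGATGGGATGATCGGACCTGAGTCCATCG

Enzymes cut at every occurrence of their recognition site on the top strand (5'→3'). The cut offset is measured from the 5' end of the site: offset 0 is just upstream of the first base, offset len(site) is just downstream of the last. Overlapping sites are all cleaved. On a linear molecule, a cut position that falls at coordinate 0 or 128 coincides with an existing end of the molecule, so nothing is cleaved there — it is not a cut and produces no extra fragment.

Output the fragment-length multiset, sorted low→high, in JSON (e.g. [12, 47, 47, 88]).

Site scan:
  GruI (ATCGG, off=2): starts [39, 47, 82, 109] → cuts [41, 49, 84, 111]
  BxoIX (GGATG, off=4): starts [2, 10, 56, 62, 67, 77, 99, 104] → cuts [6, 14, 60, 66, 71, 81, 103, 108]

Pooled cuts: [6, 14, 41, 49, 60, 66, 71, 81, 84, 103, 108, 111]

Fragments:
  [0,6): 6 bp
  [6,14): 8 bp
  [14,41): 27 bp
  [41,49): 8 bp
  [49,60): 11 bp
  [60,66): 6 bp
  [66,71): 5 bp
  [71,81): 10 bp
  [81,84): 3 bp
  [84,103): 19 bp
  [103,108): 5 bp
  [108,111): 3 bp
  [111,128): 17 bp

[3,3,5,5,6,6,8,8,10,11,17,19,27]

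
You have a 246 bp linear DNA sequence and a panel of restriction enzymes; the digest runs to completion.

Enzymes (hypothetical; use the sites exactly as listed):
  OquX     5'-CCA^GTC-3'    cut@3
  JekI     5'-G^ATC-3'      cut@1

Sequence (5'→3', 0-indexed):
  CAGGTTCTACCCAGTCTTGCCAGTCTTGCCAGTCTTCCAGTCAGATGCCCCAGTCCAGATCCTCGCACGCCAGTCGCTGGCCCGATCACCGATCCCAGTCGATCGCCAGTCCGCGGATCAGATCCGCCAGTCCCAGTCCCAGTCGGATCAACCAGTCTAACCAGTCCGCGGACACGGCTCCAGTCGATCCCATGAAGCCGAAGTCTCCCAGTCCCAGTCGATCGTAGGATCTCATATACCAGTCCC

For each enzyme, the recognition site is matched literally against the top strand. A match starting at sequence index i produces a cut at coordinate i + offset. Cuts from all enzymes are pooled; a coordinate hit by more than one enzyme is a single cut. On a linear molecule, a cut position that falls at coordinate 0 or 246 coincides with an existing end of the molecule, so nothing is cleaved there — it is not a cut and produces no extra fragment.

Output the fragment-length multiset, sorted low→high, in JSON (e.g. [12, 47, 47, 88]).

[4,4,4,5,5,5,6,6,6,6,6,7,7,8,8,8,8,8,9,9,9,12,13,13,13,14,19,24]

Scan for sites:
  OquX CCAGTC/3: at [10, 19, 28, 36, 49, 69, 94, 105, 126, 132, 138, 151, 160, 179, 207, 213, 238] ⇒ [13, 22, 31, 39, 52, 72, 97, 108, 129, 135, 141, 154, 163, 182, 210, 216, 241]
  JekI GATC/1: at [57, 83, 90, 100, 115, 120, 145, 185, 219, 227] ⇒ [58, 84, 91, 101, 116, 121, 146, 186, 220, 228]

Pooled cuts: [13, 22, 31, 39, 52, 58, 72, 84, 91, 97, 101, 108, 116, 121, 129, 135, 141, 146, 154, 163, 182, 186, 210, 216, 220, 228, 241]

Fragments:
  [0,13): 13 bp
  [13,22): 9 bp
  [22,31): 9 bp
  [31,39): 8 bp
  [39,52): 13 bp
  [52,58): 6 bp
  [58,72): 14 bp
  [72,84): 12 bp
  [84,91): 7 bp
  [91,97): 6 bp
  [97,101): 4 bp
  [101,108): 7 bp
  [108,116): 8 bp
  [116,121): 5 bp
  [121,129): 8 bp
  [129,135): 6 bp
  [135,141): 6 bp
  [141,146): 5 bp
  [146,154): 8 bp
  [154,163): 9 bp
  [163,182): 19 bp
  [182,186): 4 bp
  [186,210): 24 bp
  [210,216): 6 bp
  [216,220): 4 bp
  [220,228): 8 bp
  [228,241): 13 bp
  [241,246): 5 bp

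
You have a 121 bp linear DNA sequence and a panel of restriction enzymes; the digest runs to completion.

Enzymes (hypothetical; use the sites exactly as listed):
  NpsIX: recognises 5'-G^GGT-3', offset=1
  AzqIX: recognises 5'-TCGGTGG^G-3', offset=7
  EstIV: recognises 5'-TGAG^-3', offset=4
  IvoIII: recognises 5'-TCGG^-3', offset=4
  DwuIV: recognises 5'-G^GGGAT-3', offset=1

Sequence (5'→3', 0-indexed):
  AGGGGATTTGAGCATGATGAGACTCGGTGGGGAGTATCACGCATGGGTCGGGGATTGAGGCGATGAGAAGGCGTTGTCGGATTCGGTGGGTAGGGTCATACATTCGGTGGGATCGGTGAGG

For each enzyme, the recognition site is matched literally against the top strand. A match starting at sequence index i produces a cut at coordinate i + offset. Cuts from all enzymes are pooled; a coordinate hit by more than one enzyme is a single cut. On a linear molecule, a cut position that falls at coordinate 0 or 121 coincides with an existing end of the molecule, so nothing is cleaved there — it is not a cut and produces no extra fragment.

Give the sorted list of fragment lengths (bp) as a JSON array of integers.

[1,1,1,2,2,3,3,4,4,5,6,6,6,8,8,9,10,13,14,15]

Site scan:
  NpsIX (GGGT, off=1): starts [44, 87, 92] → cuts [45, 88, 93]
  AzqIX (TCGGTGGG, off=7): starts [23, 82, 103] → cuts [30, 89, 110]
  EstIV (TGAG, off=4): starts [8, 17, 55, 63, 116] → cuts [12, 21, 59, 67, 120]
  IvoIII (TCGG, off=4): starts [23, 47, 76, 82, 103, 112] → cuts [27, 51, 80, 86, 107, 116]
  DwuIV (GGGGAT, off=1): starts [1, 49] → cuts [2, 50]

All cut coordinates (distinct, sorted): [2, 12, 21, 27, 30, 45, 50, 51, 59, 67, 80, 86, 88, 89, 93, 107, 110, 116, 120]

Fragments:
  [0,2): 2 bp
  [2,12): 10 bp
  [12,21): 9 bp
  [21,27): 6 bp
  [27,30): 3 bp
  [30,45): 15 bp
  [45,50): 5 bp
  [50,51): 1 bp
  [51,59): 8 bp
  [59,67): 8 bp
  [67,80): 13 bp
  [80,86): 6 bp
  [86,88): 2 bp
  [88,89): 1 bp
  [89,93): 4 bp
  [93,107): 14 bp
  [107,110): 3 bp
  [110,116): 6 bp
  [116,120): 4 bp
  [120,121): 1 bp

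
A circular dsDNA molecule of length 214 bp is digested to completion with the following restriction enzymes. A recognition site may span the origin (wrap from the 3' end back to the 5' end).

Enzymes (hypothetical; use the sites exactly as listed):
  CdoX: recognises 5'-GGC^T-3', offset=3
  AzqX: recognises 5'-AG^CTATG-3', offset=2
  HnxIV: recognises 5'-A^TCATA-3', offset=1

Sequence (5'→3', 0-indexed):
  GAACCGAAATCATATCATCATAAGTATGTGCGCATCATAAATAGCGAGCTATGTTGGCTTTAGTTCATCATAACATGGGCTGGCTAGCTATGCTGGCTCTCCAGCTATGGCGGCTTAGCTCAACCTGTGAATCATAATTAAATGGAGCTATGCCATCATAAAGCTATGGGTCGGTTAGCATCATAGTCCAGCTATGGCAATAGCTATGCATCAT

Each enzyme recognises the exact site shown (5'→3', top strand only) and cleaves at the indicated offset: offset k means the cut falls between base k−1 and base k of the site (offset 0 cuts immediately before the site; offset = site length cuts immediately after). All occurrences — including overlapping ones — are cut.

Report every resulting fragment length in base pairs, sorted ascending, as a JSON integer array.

[3,4,7,8,8,8,9,10,10,10,11,12,13,14,16,17,17,17,20]

Site scan:
  CdoX GGCT/3: at [55, 77, 81, 94, 111] ⇒ [58, 80, 84, 97, 114]
  AzqX AGCTATG/2: at [46, 85, 102, 145, 161, 189, 201] ⇒ [48, 87, 104, 147, 163, 191, 203]
  HnxIV ATCATA/1: at [8, 16, 33, 66, 130, 154, 179] ⇒ [9, 17, 34, 67, 131, 155, 180]

Pooled cuts: [9, 17, 34, 48, 58, 67, 80, 84, 87, 97, 104, 114, 131, 147, 155, 163, 180, 191, 203]

Fragment lengths:
  9→17: 8 bp
  17→34: 17 bp
  34→48: 14 bp
  48→58: 10 bp
  58→67: 9 bp
  67→80: 13 bp
  80→84: 4 bp
  84→87: 3 bp
  87→97: 10 bp
  97→104: 7 bp
  104→114: 10 bp
  114→131: 17 bp
  131→147: 16 bp
  147→155: 8 bp
  155→163: 8 bp
  163→180: 17 bp
  180→191: 11 bp
  191→203: 12 bp
  203→9 (wrap): 214-203+9 = 20 bp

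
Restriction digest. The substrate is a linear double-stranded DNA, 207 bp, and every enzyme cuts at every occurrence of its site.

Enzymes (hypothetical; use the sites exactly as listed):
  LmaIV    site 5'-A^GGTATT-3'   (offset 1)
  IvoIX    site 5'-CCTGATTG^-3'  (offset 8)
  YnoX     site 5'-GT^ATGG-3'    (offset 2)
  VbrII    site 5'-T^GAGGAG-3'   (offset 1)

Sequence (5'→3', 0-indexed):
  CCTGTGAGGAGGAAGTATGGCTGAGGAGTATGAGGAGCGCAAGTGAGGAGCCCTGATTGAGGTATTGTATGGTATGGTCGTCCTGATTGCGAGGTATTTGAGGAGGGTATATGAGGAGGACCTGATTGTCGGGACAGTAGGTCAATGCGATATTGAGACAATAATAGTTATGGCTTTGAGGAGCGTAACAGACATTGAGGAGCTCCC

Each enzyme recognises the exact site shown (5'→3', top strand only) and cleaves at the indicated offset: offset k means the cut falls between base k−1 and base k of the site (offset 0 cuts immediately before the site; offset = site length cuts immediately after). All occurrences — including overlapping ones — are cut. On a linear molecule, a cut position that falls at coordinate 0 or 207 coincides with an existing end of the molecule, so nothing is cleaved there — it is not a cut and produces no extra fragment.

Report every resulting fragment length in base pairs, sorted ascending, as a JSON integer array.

Scan for sites:
  LmaIV (AGGTATT, off=1): starts [59, 91] → cuts [60, 92]
  IvoIX (CCTGATTG, off=8): starts [51, 81, 120] → cuts [59, 89, 128]
  YnoX (GTATGG, off=2): starts [14, 66, 71] → cuts [16, 68, 73]
  VbrII (TGAGGAG, off=1): starts [4, 21, 30, 43, 98, 111, 176, 195] → cuts [5, 22, 31, 44, 99, 112, 177, 196]

All cut coordinates (distinct, sorted): [5, 16, 22, 31, 44, 59, 60, 68, 73, 89, 92, 99, 112, 128, 177, 196]

Fragment lengths:
  [0,5): 5 bp
  [5,16): 11 bp
  [16,22): 6 bp
  [22,31): 9 bp
  [31,44): 13 bp
  [44,59): 15 bp
  [59,60): 1 bp
  [60,68): 8 bp
  [68,73): 5 bp
  [73,89): 16 bp
  [89,92): 3 bp
  [92,99): 7 bp
  [99,112): 13 bp
  [112,128): 16 bp
  [128,177): 49 bp
  [177,196): 19 bp
  [196,207): 11 bp

[1,3,5,5,6,7,8,9,11,11,13,13,15,16,16,19,49]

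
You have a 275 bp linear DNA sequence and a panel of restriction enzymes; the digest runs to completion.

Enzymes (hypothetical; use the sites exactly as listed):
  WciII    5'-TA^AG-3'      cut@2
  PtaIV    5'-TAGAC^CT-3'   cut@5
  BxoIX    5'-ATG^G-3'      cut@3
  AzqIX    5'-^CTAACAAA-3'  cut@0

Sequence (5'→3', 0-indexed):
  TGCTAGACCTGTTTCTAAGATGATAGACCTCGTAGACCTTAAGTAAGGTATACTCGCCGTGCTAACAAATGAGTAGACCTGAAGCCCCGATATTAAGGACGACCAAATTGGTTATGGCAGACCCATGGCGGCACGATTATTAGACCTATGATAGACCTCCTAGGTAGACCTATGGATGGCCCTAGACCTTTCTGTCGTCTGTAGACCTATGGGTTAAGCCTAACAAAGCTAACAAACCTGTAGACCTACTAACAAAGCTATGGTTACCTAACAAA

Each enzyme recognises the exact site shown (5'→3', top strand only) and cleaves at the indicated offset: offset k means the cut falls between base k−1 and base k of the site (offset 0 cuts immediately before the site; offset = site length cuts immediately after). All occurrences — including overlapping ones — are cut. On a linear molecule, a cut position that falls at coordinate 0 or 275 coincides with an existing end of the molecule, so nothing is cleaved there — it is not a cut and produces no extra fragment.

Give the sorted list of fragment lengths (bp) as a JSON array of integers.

Scan for sites:
  WciII (TAAG, off=2): starts [15, 39, 43, 93, 214] → cuts [17, 41, 45, 95, 216]
  PtaIV (TAGACCT, off=5): starts [3, 23, 32, 73, 140, 151, 164, 182, 201, 240] → cuts [8, 28, 37, 78, 145, 156, 169, 187, 206, 245]
  BxoIX (ATGG, off=3): starts [113, 124, 171, 175, 208, 259] → cuts [116, 127, 174, 178, 211, 262]
  AzqIX (CTAACAAA, off=0): starts [61, 219, 228, 248, 267] → cuts [61, 219, 228, 248, 267]

All cut coordinates (distinct, sorted): [8, 17, 28, 37, 41, 45, 61, 78, 95, 116, 127, 145, 156, 169, 174, 178, 187, 206, 211, 216, 219, 228, 245, 248, 262, 267]

Fragment lengths:
  [0,8): 8 bp
  [8,17): 9 bp
  [17,28): 11 bp
  [28,37): 9 bp
  [37,41): 4 bp
  [41,45): 4 bp
  [45,61): 16 bp
  [61,78): 17 bp
  [78,95): 17 bp
  [95,116): 21 bp
  [116,127): 11 bp
  [127,145): 18 bp
  [145,156): 11 bp
  [156,169): 13 bp
  [169,174): 5 bp
  [174,178): 4 bp
  [178,187): 9 bp
  [187,206): 19 bp
  [206,211): 5 bp
  [211,216): 5 bp
  [216,219): 3 bp
  [219,228): 9 bp
  [228,245): 17 bp
  [245,248): 3 bp
  [248,262): 14 bp
  [262,267): 5 bp
  [267,275): 8 bp

[3,3,4,4,4,5,5,5,5,8,8,9,9,9,9,11,11,11,13,14,16,17,17,17,18,19,21]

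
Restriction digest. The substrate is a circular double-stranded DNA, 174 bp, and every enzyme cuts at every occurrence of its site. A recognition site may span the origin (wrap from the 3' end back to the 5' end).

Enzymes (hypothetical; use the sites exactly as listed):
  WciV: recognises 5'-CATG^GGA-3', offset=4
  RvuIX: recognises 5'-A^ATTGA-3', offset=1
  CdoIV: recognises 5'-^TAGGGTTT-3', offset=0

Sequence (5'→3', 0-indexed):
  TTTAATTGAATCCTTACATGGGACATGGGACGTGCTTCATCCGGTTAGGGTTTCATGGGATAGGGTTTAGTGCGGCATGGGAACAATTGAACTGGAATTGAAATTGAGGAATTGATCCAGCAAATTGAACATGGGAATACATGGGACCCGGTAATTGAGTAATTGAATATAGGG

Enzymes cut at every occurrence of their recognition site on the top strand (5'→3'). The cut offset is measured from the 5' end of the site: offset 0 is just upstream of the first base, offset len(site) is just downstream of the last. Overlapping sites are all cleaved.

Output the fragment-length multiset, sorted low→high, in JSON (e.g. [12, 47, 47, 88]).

[3,6,6,7,8,8,8,9,10,10,10,11,12,13,16,18,19]

Site scan:
  WciV CATGGGA/4: at [16, 23, 53, 75, 129, 139] ⇒ [20, 27, 57, 79, 133, 143]
  RvuIX AATTGA/1: at [3, 84, 95, 101, 109, 122, 152, 160] ⇒ [4, 85, 96, 102, 110, 123, 153, 161]
  CdoIV TAGGGTTT/0: at [45, 60, 169] ⇒ [45, 60, 169]

All cut coordinates (distinct, sorted): [4, 20, 27, 45, 57, 60, 79, 85, 96, 102, 110, 123, 133, 143, 153, 161, 169]

Fragments:
  4→20: 16 bp
  20→27: 7 bp
  27→45: 18 bp
  45→57: 12 bp
  57→60: 3 bp
  60→79: 19 bp
  79→85: 6 bp
  85→96: 11 bp
  96→102: 6 bp
  102→110: 8 bp
  110→123: 13 bp
  123→133: 10 bp
  133→143: 10 bp
  143→153: 10 bp
  153→161: 8 bp
  161→169: 8 bp
  169→4 (wrap): 174-169+4 = 9 bp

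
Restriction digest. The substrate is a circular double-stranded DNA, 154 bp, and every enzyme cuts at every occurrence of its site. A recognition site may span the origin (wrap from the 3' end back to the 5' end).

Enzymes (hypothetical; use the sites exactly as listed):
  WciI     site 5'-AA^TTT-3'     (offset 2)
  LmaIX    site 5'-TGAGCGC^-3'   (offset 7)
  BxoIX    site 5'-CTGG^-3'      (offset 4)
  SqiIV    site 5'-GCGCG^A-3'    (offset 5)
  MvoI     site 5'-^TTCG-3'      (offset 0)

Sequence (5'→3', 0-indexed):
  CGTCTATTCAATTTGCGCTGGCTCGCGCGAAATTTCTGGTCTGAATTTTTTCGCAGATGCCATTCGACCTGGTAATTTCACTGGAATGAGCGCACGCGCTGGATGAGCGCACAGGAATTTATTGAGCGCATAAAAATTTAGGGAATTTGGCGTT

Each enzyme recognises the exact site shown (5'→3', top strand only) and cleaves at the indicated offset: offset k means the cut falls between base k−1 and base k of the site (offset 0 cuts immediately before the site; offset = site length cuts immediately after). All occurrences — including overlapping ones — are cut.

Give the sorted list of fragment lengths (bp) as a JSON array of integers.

Site scan:
  WciI (AATTT, off=2): starts [9, 30, 43, 73, 115, 134, 143] → cuts [11, 32, 45, 75, 117, 136, 145]
  LmaIX (TGAGCGC, off=7): starts [86, 103, 122] → cuts [93, 110, 129]
  BxoIX (CTGG, off=4): starts [17, 35, 68, 80, 98] → cuts [21, 39, 72, 84, 102]
  SqiIV (GCGCGA, off=5): starts [24] → cuts [29]
  MvoI (TTCG, off=0): starts [49, 62, 152] → cuts [49, 62, 152]

All cut coordinates (distinct, sorted): [11, 21, 29, 32, 39, 45, 49, 62, 72, 75, 84, 93, 102, 110, 117, 129, 136, 145, 152]

Fragments:
  11→21: 10 bp
  21→29: 8 bp
  29→32: 3 bp
  32→39: 7 bp
  39→45: 6 bp
  45→49: 4 bp
  49→62: 13 bp
  62→72: 10 bp
  72→75: 3 bp
  75→84: 9 bp
  84→93: 9 bp
  93→102: 9 bp
  102→110: 8 bp
  110→117: 7 bp
  117→129: 12 bp
  129→136: 7 bp
  136→145: 9 bp
  145→152: 7 bp
  152→11 (wrap): 154-152+11 = 13 bp

[3,3,4,6,7,7,7,7,8,8,9,9,9,9,10,10,12,13,13]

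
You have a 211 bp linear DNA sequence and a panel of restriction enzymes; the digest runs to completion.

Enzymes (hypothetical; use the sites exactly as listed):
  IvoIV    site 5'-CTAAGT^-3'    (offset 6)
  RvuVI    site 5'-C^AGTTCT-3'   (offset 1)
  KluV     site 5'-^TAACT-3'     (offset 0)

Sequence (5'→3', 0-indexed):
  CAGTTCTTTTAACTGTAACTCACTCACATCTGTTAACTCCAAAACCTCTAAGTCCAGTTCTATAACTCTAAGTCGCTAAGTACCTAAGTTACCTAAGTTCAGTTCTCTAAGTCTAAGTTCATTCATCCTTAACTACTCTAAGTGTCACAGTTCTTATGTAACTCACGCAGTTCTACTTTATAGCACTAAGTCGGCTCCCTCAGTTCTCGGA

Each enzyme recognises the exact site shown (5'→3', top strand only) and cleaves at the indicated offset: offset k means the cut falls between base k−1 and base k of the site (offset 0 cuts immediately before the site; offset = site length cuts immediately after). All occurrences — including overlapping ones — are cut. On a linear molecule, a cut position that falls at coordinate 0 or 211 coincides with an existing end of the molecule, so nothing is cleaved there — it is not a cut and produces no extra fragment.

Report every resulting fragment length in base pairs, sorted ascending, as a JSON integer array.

[1,2,2,5,6,6,7,8,8,8,9,10,10,10,10,11,11,12,14,18,20,23]

Site scan:
  IvoIV CTAAGT/6: at [47, 67, 75, 83, 92, 106, 112, 137, 185] ⇒ [53, 73, 81, 89, 98, 112, 118, 143, 191]
  RvuVI CAGTTCT/1: at [0, 54, 99, 147, 167, 200] ⇒ [1, 55, 100, 148, 168, 201]
  KluV TAACT/0: at [9, 15, 33, 62, 129, 158] ⇒ [9, 15, 33, 62, 129, 158]

Pooled cuts: [1, 9, 15, 33, 53, 55, 62, 73, 81, 89, 98, 100, 112, 118, 129, 143, 148, 158, 168, 191, 201]

Fragment lengths:
  [0,1): 1 bp
  [1,9): 8 bp
  [9,15): 6 bp
  [15,33): 18 bp
  [33,53): 20 bp
  [53,55): 2 bp
  [55,62): 7 bp
  [62,73): 11 bp
  [73,81): 8 bp
  [81,89): 8 bp
  [89,98): 9 bp
  [98,100): 2 bp
  [100,112): 12 bp
  [112,118): 6 bp
  [118,129): 11 bp
  [129,143): 14 bp
  [143,148): 5 bp
  [148,158): 10 bp
  [158,168): 10 bp
  [168,191): 23 bp
  [191,201): 10 bp
  [201,211): 10 bp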